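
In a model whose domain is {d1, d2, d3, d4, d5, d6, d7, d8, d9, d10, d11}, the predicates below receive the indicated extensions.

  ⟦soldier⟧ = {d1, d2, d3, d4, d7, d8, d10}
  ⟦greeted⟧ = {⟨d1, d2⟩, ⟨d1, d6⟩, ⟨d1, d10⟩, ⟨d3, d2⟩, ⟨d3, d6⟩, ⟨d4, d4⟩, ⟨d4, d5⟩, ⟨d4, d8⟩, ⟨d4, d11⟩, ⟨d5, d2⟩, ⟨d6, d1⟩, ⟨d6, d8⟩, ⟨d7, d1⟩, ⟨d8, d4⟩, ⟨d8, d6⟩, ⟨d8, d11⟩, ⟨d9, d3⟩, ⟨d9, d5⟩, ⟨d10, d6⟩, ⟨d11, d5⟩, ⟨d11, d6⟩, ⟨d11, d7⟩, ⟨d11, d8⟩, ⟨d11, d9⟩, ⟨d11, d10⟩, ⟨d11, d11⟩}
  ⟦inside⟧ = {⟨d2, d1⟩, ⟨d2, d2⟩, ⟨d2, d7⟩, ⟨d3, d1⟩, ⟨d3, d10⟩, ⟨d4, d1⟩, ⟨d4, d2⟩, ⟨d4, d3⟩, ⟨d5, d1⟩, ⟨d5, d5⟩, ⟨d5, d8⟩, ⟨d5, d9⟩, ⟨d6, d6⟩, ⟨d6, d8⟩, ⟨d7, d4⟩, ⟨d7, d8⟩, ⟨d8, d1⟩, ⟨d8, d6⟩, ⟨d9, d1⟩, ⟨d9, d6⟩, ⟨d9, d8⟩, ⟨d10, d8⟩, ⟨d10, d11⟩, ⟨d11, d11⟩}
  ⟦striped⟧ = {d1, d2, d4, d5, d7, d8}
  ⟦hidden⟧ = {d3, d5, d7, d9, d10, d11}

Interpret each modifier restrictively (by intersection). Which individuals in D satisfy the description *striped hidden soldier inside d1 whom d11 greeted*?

{ }

⟦inside d1⟧ = {x : ⟨x, d1⟩ ∈ ⟦inside⟧} = {d2, d3, d4, d5, d8, d9}
⟦whom d11 greeted⟧ = {x : ⟨d11, x⟩ ∈ ⟦greeted⟧} = {d5, d6, d7, d8, d9, d10, d11}
⟦soldier⟧ = {d1, d2, d3, d4, d7, d8, d10}
… ∩ ⟦inside d1⟧ = {d1, d2, d3, d4, d7, d8, d10} ∩ {d2, d3, d4, d5, d8, d9} = {d2, d3, d4, d8}
… ∩ ⟦whom d11 greeted⟧ = {d2, d3, d4, d8} ∩ {d5, d6, d7, d8, d9, d10, d11} = {d8}
… ∩ ⟦striped⟧ = {d8} ∩ {d1, d2, d4, d5, d7, d8} = {d8}
… ∩ ⟦hidden⟧ = {d8} ∩ {d3, d5, d7, d9, d10, d11} = ∅
So ⟦striped hidden soldier inside d1 whom d11 greeted⟧ = { }.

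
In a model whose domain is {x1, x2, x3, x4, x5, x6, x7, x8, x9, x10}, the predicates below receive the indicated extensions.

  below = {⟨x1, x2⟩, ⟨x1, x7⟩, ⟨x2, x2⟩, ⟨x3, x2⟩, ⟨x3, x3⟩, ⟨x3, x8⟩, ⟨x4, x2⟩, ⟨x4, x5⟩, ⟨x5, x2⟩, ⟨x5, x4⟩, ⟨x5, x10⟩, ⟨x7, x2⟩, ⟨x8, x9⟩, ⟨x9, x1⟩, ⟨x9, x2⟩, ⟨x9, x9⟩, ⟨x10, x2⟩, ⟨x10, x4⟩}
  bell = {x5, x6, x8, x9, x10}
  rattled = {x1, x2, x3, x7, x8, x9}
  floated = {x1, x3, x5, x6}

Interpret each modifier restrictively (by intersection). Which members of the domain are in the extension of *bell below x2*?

{x5, x9, x10}

⟦below x2⟧ = {x : ⟨x, x2⟩ ∈ ⟦below⟧} = {x1, x2, x3, x4, x5, x7, x9, x10}
⟦bell⟧ = {x5, x6, x8, x9, x10}
… ∩ ⟦below x2⟧ = {x5, x6, x8, x9, x10} ∩ {x1, x2, x3, x4, x5, x7, x9, x10} = {x5, x9, x10}
So ⟦bell below x2⟧ = {x5, x9, x10}.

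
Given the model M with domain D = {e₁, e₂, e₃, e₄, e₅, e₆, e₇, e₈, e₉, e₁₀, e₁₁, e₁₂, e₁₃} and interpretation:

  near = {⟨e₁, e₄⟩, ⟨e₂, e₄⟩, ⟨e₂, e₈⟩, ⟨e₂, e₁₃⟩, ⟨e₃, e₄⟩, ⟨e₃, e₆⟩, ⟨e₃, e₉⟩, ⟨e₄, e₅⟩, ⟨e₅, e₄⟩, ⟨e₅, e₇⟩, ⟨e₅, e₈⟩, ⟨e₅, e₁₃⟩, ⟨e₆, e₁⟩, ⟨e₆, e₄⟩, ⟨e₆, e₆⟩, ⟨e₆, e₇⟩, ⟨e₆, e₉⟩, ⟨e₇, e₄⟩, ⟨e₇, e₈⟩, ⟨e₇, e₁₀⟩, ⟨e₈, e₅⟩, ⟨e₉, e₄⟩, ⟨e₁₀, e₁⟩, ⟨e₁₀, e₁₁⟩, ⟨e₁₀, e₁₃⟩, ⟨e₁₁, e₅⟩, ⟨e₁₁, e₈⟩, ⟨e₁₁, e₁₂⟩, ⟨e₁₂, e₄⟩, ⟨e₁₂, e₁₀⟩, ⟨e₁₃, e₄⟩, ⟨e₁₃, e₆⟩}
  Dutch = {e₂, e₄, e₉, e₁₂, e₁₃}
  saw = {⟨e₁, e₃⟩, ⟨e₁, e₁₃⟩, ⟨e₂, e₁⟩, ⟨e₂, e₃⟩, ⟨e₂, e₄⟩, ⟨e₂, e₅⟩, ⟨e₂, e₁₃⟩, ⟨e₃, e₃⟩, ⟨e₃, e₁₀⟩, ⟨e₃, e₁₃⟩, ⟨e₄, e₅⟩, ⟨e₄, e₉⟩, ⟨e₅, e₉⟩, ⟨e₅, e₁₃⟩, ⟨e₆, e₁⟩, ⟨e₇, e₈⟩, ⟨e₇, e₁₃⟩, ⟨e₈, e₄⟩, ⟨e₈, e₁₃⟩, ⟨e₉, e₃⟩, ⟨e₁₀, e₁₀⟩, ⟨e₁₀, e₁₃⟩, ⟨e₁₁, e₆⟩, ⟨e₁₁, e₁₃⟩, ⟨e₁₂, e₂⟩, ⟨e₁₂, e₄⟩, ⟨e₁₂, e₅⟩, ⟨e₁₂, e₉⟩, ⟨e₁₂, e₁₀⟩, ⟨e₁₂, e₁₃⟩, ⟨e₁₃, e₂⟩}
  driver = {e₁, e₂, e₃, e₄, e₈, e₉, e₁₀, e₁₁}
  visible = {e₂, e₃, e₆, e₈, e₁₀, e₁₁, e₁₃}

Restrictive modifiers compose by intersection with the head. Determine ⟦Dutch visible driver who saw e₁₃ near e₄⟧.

⟦who saw e₁₃⟧ = {x : ⟨x, e₁₃⟩ ∈ ⟦saw⟧} = {e₁, e₂, e₃, e₅, e₇, e₈, e₁₀, e₁₁, e₁₂}
⟦near e₄⟧ = {x : ⟨x, e₄⟩ ∈ ⟦near⟧} = {e₁, e₂, e₃, e₅, e₆, e₇, e₉, e₁₂, e₁₃}
⟦driver⟧ = {e₁, e₂, e₃, e₄, e₈, e₉, e₁₀, e₁₁}
… ∩ ⟦who saw e₁₃⟧ = {e₁, e₂, e₃, e₄, e₈, e₉, e₁₀, e₁₁} ∩ {e₁, e₂, e₃, e₅, e₇, e₈, e₁₀, e₁₁, e₁₂} = {e₁, e₂, e₃, e₈, e₁₀, e₁₁}
… ∩ ⟦near e₄⟧ = {e₁, e₂, e₃, e₈, e₁₀, e₁₁} ∩ {e₁, e₂, e₃, e₅, e₆, e₇, e₉, e₁₂, e₁₃} = {e₁, e₂, e₃}
… ∩ ⟦Dutch⟧ = {e₁, e₂, e₃} ∩ {e₂, e₄, e₉, e₁₂, e₁₃} = {e₂}
… ∩ ⟦visible⟧ = {e₂} ∩ {e₂, e₃, e₆, e₈, e₁₀, e₁₁, e₁₃} = {e₂}
So ⟦Dutch visible driver who saw e₁₃ near e₄⟧ = {e₂}.

{e₂}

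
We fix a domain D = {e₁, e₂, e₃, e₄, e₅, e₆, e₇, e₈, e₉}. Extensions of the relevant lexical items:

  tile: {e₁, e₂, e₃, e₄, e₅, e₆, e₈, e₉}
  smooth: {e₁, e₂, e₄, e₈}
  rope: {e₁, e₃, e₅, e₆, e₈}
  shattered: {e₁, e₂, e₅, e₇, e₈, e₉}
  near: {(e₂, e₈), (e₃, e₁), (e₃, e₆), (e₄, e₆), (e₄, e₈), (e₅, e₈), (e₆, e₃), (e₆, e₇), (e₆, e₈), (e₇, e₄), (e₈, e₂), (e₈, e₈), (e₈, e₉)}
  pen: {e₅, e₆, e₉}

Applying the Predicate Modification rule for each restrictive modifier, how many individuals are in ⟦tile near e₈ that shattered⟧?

3

⟦near e₈⟧ = {x : ⟨x, e₈⟩ ∈ ⟦near⟧} = {e₂, e₄, e₅, e₆, e₈}
⟦that shattered⟧ = ⟦shattered⟧ = {e₁, e₂, e₅, e₇, e₈, e₉}
⟦tile⟧ = {e₁, e₂, e₃, e₄, e₅, e₆, e₈, e₉}
… ∩ ⟦near e₈⟧ = {e₁, e₂, e₃, e₄, e₅, e₆, e₈, e₉} ∩ {e₂, e₄, e₅, e₆, e₈} = {e₂, e₄, e₅, e₆, e₈}
… ∩ ⟦that shattered⟧ = {e₂, e₄, e₅, e₆, e₈} ∩ {e₁, e₂, e₅, e₇, e₈, e₉} = {e₂, e₅, e₈}
⟦tile near e₈ that shattered⟧ = {e₂, e₅, e₈}, so the cardinality is 3.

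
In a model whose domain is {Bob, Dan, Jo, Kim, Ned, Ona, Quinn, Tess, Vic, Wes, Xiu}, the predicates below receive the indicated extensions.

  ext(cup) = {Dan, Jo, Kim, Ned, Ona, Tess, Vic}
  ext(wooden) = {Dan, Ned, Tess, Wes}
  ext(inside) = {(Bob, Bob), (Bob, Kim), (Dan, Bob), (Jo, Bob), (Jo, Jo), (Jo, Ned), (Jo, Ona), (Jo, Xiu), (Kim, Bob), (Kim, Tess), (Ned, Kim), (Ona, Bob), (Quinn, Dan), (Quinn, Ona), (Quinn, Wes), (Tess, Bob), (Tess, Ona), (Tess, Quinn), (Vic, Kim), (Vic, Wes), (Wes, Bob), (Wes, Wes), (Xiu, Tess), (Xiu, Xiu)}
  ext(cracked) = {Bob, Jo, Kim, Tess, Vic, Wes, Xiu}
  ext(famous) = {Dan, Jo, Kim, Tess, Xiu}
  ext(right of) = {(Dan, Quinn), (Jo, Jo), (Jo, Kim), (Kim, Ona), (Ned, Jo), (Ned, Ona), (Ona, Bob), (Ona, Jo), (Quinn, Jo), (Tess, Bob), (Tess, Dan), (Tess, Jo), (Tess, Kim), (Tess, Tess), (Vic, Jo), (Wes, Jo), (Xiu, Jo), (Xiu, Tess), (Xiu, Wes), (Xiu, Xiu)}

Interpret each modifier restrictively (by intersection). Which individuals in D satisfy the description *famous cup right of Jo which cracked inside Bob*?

⟦right of Jo⟧ = {x : ⟨x, Jo⟩ ∈ ⟦right of⟧} = {Jo, Ned, Ona, Quinn, Tess, Vic, Wes, Xiu}
⟦which cracked⟧ = ⟦cracked⟧ = {Bob, Jo, Kim, Tess, Vic, Wes, Xiu}
⟦inside Bob⟧ = {x : ⟨x, Bob⟩ ∈ ⟦inside⟧} = {Bob, Dan, Jo, Kim, Ona, Tess, Wes}
⟦cup⟧ = {Dan, Jo, Kim, Ned, Ona, Tess, Vic}
… ∩ ⟦right of Jo⟧ = {Dan, Jo, Kim, Ned, Ona, Tess, Vic} ∩ {Jo, Ned, Ona, Quinn, Tess, Vic, Wes, Xiu} = {Jo, Ned, Ona, Tess, Vic}
… ∩ ⟦which cracked⟧ = {Jo, Ned, Ona, Tess, Vic} ∩ {Bob, Jo, Kim, Tess, Vic, Wes, Xiu} = {Jo, Tess, Vic}
… ∩ ⟦inside Bob⟧ = {Jo, Tess, Vic} ∩ {Bob, Dan, Jo, Kim, Ona, Tess, Wes} = {Jo, Tess}
… ∩ ⟦famous⟧ = {Jo, Tess} ∩ {Dan, Jo, Kim, Tess, Xiu} = {Jo, Tess}
So ⟦famous cup right of Jo which cracked inside Bob⟧ = {Jo, Tess}.

{Jo, Tess}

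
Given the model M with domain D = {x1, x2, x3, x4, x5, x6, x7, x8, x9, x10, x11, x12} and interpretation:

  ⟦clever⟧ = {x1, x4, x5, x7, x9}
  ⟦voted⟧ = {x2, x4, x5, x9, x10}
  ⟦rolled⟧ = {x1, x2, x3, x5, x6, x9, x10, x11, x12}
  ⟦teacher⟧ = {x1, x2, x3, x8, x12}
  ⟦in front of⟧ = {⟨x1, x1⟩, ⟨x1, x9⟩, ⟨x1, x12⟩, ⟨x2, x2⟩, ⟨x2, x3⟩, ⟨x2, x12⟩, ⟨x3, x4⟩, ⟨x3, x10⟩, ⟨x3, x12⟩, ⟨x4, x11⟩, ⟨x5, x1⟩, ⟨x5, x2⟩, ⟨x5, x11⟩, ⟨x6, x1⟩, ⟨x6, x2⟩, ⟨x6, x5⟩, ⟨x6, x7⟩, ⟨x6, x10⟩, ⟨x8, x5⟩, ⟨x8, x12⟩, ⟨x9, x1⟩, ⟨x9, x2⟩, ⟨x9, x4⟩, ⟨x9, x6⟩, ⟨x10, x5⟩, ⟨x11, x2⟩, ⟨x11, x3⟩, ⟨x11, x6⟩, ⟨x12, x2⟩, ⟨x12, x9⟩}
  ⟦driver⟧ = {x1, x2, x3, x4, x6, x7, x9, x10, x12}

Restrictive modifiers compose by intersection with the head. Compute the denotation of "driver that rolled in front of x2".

{x2, x6, x9, x12}

⟦that rolled⟧ = ⟦rolled⟧ = {x1, x2, x3, x5, x6, x9, x10, x11, x12}
⟦in front of x2⟧ = {x : ⟨x, x2⟩ ∈ ⟦in front of⟧} = {x2, x5, x6, x9, x11, x12}
⟦driver⟧ = {x1, x2, x3, x4, x6, x7, x9, x10, x12}
… ∩ ⟦that rolled⟧ = {x1, x2, x3, x4, x6, x7, x9, x10, x12} ∩ {x1, x2, x3, x5, x6, x9, x10, x11, x12} = {x1, x2, x3, x6, x9, x10, x12}
… ∩ ⟦in front of x2⟧ = {x1, x2, x3, x6, x9, x10, x12} ∩ {x2, x5, x6, x9, x11, x12} = {x2, x6, x9, x12}
So ⟦driver that rolled in front of x2⟧ = {x2, x6, x9, x12}.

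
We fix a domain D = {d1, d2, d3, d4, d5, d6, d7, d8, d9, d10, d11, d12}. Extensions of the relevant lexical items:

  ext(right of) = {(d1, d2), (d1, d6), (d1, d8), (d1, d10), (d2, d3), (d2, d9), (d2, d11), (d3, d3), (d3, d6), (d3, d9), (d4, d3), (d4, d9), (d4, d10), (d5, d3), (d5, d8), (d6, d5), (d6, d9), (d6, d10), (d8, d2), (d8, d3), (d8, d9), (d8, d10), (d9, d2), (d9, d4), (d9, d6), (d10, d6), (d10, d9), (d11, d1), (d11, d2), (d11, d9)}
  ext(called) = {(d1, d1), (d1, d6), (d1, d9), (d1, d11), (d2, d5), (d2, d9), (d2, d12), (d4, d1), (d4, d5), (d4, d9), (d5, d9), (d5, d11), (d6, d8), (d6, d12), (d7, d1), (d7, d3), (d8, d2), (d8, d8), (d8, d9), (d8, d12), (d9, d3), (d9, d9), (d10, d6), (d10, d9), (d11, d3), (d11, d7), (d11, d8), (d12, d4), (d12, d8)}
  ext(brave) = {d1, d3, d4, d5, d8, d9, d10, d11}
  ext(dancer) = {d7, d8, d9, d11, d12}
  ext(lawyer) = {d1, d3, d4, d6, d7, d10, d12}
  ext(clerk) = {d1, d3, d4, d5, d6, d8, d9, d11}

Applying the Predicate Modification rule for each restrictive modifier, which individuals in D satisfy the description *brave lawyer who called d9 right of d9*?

⟦who called d9⟧ = {x : ⟨x, d9⟩ ∈ ⟦called⟧} = {d1, d2, d4, d5, d8, d9, d10}
⟦right of d9⟧ = {x : ⟨x, d9⟩ ∈ ⟦right of⟧} = {d2, d3, d4, d6, d8, d10, d11}
⟦lawyer⟧ = {d1, d3, d4, d6, d7, d10, d12}
… ∩ ⟦who called d9⟧ = {d1, d3, d4, d6, d7, d10, d12} ∩ {d1, d2, d4, d5, d8, d9, d10} = {d1, d4, d10}
… ∩ ⟦right of d9⟧ = {d1, d4, d10} ∩ {d2, d3, d4, d6, d8, d10, d11} = {d4, d10}
… ∩ ⟦brave⟧ = {d4, d10} ∩ {d1, d3, d4, d5, d8, d9, d10, d11} = {d4, d10}
So ⟦brave lawyer who called d9 right of d9⟧ = {d4, d10}.

{d4, d10}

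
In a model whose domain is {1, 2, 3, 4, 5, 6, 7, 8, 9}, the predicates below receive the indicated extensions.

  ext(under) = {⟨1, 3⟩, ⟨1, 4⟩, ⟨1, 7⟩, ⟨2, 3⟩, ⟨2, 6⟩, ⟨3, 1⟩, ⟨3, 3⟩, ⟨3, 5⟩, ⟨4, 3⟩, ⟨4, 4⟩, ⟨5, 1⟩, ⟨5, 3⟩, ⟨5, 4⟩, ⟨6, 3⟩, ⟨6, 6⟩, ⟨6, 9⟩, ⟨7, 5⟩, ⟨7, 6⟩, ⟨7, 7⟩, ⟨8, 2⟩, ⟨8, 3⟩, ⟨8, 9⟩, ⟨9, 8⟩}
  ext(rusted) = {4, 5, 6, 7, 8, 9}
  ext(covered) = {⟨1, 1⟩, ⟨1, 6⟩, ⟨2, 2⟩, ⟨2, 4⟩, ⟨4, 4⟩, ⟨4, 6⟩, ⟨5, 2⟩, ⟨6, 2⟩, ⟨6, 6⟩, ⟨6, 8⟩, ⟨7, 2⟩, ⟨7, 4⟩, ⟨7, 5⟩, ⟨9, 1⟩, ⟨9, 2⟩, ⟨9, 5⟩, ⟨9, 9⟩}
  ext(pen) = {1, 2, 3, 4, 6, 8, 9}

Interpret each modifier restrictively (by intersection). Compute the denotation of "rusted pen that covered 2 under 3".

⟦that covered 2⟧ = {x : ⟨x, 2⟩ ∈ ⟦covered⟧} = {2, 5, 6, 7, 9}
⟦under 3⟧ = {x : ⟨x, 3⟩ ∈ ⟦under⟧} = {1, 2, 3, 4, 5, 6, 8}
⟦pen⟧ = {1, 2, 3, 4, 6, 8, 9}
… ∩ ⟦that covered 2⟧ = {1, 2, 3, 4, 6, 8, 9} ∩ {2, 5, 6, 7, 9} = {2, 6, 9}
… ∩ ⟦under 3⟧ = {2, 6, 9} ∩ {1, 2, 3, 4, 5, 6, 8} = {2, 6}
… ∩ ⟦rusted⟧ = {2, 6} ∩ {4, 5, 6, 7, 8, 9} = {6}
So ⟦rusted pen that covered 2 under 3⟧ = {6}.

{6}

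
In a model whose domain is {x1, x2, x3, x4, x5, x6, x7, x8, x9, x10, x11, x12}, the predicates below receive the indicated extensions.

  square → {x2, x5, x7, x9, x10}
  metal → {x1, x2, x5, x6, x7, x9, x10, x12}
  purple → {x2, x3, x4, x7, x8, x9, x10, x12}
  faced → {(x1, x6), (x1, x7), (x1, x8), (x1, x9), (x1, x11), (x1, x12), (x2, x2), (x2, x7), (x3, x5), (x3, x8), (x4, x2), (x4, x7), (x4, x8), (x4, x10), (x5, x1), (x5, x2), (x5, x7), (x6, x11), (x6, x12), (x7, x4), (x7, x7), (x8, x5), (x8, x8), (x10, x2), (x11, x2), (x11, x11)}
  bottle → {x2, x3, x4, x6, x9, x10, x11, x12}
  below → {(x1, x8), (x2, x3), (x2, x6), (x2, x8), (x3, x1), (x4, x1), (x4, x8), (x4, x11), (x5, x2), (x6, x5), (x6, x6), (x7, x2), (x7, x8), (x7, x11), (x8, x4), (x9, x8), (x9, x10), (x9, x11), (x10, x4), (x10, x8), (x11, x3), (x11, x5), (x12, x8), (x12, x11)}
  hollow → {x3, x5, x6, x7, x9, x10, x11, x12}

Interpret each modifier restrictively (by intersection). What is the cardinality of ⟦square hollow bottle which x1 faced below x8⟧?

⟦which x1 faced⟧ = {x : ⟨x1, x⟩ ∈ ⟦faced⟧} = {x6, x7, x8, x9, x11, x12}
⟦below x8⟧ = {x : ⟨x, x8⟩ ∈ ⟦below⟧} = {x1, x2, x4, x7, x9, x10, x12}
⟦bottle⟧ = {x2, x3, x4, x6, x9, x10, x11, x12}
… ∩ ⟦which x1 faced⟧ = {x2, x3, x4, x6, x9, x10, x11, x12} ∩ {x6, x7, x8, x9, x11, x12} = {x6, x9, x11, x12}
… ∩ ⟦below x8⟧ = {x6, x9, x11, x12} ∩ {x1, x2, x4, x7, x9, x10, x12} = {x9, x12}
… ∩ ⟦square⟧ = {x9, x12} ∩ {x2, x5, x7, x9, x10} = {x9}
… ∩ ⟦hollow⟧ = {x9} ∩ {x3, x5, x6, x7, x9, x10, x11, x12} = {x9}
⟦square hollow bottle which x1 faced below x8⟧ = {x9}, so the cardinality is 1.

1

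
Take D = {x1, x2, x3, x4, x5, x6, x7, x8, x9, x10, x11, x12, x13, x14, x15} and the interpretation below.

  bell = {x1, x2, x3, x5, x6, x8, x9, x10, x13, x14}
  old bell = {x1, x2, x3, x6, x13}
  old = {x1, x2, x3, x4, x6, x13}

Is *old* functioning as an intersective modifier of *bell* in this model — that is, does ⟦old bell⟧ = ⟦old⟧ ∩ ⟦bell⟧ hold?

⟦old⟧ ∩ ⟦bell⟧ = {x1, x2, x3, x4, x6, x13} ∩ {x1, x2, x3, x5, x6, x8, x9, x10, x13, x14} = {x1, x2, x3, x6, x13}
Observed ⟦old bell⟧ = {x1, x2, x3, x6, x13}.
These coincide, so the modifier is intersective here.

yes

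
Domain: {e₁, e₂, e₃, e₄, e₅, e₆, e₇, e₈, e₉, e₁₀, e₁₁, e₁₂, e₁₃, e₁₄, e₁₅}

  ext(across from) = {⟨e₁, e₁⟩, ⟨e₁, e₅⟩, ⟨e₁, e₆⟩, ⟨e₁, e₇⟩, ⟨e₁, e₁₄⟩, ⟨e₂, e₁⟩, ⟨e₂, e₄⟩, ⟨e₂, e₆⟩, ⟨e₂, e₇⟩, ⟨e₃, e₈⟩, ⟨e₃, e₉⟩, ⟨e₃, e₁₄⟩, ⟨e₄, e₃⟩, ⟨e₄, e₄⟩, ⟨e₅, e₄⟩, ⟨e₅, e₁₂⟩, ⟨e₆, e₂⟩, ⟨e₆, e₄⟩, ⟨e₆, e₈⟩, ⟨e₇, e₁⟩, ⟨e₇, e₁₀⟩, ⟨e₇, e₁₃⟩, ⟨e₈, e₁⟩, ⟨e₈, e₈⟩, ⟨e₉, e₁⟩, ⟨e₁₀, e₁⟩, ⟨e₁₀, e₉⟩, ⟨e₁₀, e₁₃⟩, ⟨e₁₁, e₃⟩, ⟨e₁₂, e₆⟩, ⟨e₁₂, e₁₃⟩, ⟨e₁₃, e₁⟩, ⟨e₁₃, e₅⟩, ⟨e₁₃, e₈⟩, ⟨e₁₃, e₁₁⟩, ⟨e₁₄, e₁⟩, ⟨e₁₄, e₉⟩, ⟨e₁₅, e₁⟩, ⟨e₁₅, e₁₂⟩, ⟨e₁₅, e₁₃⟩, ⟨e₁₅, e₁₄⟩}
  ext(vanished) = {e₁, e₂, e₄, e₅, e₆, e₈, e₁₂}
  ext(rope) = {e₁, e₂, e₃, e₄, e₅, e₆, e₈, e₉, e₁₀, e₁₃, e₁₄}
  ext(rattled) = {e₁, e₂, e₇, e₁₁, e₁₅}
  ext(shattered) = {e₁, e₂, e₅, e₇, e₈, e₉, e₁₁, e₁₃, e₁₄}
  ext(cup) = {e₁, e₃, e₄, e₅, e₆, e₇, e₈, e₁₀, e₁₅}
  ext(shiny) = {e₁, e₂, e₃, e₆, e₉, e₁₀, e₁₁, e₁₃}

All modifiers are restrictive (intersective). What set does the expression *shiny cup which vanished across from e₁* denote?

⟦which vanished⟧ = ⟦vanished⟧ = {e₁, e₂, e₄, e₅, e₆, e₈, e₁₂}
⟦across from e₁⟧ = {x : ⟨x, e₁⟩ ∈ ⟦across from⟧} = {e₁, e₂, e₇, e₈, e₉, e₁₀, e₁₃, e₁₄, e₁₅}
⟦cup⟧ = {e₁, e₃, e₄, e₅, e₆, e₇, e₈, e₁₀, e₁₅}
… ∩ ⟦which vanished⟧ = {e₁, e₃, e₄, e₅, e₆, e₇, e₈, e₁₀, e₁₅} ∩ {e₁, e₂, e₄, e₅, e₆, e₈, e₁₂} = {e₁, e₄, e₅, e₆, e₈}
… ∩ ⟦across from e₁⟧ = {e₁, e₄, e₅, e₆, e₈} ∩ {e₁, e₂, e₇, e₈, e₉, e₁₀, e₁₃, e₁₄, e₁₅} = {e₁, e₈}
… ∩ ⟦shiny⟧ = {e₁, e₈} ∩ {e₁, e₂, e₃, e₆, e₉, e₁₀, e₁₁, e₁₃} = {e₁}
So ⟦shiny cup which vanished across from e₁⟧ = {e₁}.

{e₁}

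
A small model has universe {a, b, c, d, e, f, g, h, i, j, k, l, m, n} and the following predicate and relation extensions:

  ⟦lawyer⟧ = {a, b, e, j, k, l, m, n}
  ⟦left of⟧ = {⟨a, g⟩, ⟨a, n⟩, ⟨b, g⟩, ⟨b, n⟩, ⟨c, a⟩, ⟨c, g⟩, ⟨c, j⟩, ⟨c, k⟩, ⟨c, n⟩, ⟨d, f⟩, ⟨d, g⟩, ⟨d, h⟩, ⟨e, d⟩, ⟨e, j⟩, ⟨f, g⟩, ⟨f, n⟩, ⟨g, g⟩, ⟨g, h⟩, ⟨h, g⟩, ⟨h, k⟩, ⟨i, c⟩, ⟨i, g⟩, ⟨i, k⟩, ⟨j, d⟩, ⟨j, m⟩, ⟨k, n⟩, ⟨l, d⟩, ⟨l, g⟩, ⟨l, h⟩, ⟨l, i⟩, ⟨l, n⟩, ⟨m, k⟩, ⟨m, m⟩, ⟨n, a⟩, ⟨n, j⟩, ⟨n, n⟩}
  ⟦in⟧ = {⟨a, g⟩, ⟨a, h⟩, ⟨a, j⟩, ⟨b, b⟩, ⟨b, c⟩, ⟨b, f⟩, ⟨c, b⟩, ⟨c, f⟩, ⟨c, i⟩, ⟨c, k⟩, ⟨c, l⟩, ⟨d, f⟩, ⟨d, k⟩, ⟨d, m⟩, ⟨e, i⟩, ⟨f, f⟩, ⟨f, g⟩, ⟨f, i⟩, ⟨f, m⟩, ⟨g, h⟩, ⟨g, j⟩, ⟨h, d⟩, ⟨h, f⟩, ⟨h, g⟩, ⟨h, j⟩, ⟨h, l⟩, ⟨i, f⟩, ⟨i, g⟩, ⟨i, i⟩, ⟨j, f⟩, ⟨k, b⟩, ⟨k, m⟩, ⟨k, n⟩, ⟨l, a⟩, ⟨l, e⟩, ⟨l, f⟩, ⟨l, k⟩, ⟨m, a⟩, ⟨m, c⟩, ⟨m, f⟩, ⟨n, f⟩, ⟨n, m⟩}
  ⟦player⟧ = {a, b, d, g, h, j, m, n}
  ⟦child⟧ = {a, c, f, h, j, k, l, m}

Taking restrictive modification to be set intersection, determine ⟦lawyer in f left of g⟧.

{b, l}

⟦in f⟧ = {x : ⟨x, f⟩ ∈ ⟦in⟧} = {b, c, d, f, h, i, j, l, m, n}
⟦left of g⟧ = {x : ⟨x, g⟩ ∈ ⟦left of⟧} = {a, b, c, d, f, g, h, i, l}
⟦lawyer⟧ = {a, b, e, j, k, l, m, n}
… ∩ ⟦in f⟧ = {a, b, e, j, k, l, m, n} ∩ {b, c, d, f, h, i, j, l, m, n} = {b, j, l, m, n}
… ∩ ⟦left of g⟧ = {b, j, l, m, n} ∩ {a, b, c, d, f, g, h, i, l} = {b, l}
So ⟦lawyer in f left of g⟧ = {b, l}.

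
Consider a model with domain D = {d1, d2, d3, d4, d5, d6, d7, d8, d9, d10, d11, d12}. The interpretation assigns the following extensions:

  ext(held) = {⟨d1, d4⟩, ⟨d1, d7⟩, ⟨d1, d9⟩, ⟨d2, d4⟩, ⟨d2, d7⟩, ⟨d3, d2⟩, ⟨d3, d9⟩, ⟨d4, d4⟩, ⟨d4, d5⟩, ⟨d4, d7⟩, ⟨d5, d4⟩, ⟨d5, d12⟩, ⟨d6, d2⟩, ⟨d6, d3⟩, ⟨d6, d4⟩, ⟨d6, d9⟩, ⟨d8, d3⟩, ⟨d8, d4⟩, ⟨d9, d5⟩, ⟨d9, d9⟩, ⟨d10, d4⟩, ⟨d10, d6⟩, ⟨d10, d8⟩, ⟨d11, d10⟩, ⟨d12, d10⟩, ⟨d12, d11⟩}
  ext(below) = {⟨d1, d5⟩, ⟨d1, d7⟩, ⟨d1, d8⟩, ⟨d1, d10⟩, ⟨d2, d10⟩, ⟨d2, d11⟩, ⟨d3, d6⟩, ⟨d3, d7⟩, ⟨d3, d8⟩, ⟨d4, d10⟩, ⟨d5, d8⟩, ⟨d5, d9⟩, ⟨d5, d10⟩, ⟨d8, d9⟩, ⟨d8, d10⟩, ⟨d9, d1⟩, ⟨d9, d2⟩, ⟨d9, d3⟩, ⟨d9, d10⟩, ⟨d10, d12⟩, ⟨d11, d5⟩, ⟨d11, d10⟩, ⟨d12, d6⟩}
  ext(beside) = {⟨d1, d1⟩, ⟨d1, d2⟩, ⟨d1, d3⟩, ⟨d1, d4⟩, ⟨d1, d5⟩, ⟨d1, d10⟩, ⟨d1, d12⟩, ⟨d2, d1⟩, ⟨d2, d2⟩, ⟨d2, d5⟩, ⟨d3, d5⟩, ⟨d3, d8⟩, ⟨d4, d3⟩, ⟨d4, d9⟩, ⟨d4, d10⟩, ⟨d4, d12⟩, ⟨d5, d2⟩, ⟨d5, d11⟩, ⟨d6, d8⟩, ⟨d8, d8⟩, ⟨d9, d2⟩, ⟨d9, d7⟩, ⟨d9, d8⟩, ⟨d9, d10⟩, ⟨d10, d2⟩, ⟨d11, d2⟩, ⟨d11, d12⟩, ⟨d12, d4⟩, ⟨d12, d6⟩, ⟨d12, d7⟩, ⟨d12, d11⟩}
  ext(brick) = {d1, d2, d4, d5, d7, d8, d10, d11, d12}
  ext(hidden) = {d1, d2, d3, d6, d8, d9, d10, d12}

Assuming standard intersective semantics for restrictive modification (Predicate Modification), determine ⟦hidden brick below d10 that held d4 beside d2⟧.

{d1, d2}

⟦below d10⟧ = {x : ⟨x, d10⟩ ∈ ⟦below⟧} = {d1, d2, d4, d5, d8, d9, d11}
⟦that held d4⟧ = {x : ⟨x, d4⟩ ∈ ⟦held⟧} = {d1, d2, d4, d5, d6, d8, d10}
⟦beside d2⟧ = {x : ⟨x, d2⟩ ∈ ⟦beside⟧} = {d1, d2, d5, d9, d10, d11}
⟦brick⟧ = {d1, d2, d4, d5, d7, d8, d10, d11, d12}
… ∩ ⟦below d10⟧ = {d1, d2, d4, d5, d7, d8, d10, d11, d12} ∩ {d1, d2, d4, d5, d8, d9, d11} = {d1, d2, d4, d5, d8, d11}
… ∩ ⟦that held d4⟧ = {d1, d2, d4, d5, d8, d11} ∩ {d1, d2, d4, d5, d6, d8, d10} = {d1, d2, d4, d5, d8}
… ∩ ⟦beside d2⟧ = {d1, d2, d4, d5, d8} ∩ {d1, d2, d5, d9, d10, d11} = {d1, d2, d5}
… ∩ ⟦hidden⟧ = {d1, d2, d5} ∩ {d1, d2, d3, d6, d8, d9, d10, d12} = {d1, d2}
So ⟦hidden brick below d10 that held d4 beside d2⟧ = {d1, d2}.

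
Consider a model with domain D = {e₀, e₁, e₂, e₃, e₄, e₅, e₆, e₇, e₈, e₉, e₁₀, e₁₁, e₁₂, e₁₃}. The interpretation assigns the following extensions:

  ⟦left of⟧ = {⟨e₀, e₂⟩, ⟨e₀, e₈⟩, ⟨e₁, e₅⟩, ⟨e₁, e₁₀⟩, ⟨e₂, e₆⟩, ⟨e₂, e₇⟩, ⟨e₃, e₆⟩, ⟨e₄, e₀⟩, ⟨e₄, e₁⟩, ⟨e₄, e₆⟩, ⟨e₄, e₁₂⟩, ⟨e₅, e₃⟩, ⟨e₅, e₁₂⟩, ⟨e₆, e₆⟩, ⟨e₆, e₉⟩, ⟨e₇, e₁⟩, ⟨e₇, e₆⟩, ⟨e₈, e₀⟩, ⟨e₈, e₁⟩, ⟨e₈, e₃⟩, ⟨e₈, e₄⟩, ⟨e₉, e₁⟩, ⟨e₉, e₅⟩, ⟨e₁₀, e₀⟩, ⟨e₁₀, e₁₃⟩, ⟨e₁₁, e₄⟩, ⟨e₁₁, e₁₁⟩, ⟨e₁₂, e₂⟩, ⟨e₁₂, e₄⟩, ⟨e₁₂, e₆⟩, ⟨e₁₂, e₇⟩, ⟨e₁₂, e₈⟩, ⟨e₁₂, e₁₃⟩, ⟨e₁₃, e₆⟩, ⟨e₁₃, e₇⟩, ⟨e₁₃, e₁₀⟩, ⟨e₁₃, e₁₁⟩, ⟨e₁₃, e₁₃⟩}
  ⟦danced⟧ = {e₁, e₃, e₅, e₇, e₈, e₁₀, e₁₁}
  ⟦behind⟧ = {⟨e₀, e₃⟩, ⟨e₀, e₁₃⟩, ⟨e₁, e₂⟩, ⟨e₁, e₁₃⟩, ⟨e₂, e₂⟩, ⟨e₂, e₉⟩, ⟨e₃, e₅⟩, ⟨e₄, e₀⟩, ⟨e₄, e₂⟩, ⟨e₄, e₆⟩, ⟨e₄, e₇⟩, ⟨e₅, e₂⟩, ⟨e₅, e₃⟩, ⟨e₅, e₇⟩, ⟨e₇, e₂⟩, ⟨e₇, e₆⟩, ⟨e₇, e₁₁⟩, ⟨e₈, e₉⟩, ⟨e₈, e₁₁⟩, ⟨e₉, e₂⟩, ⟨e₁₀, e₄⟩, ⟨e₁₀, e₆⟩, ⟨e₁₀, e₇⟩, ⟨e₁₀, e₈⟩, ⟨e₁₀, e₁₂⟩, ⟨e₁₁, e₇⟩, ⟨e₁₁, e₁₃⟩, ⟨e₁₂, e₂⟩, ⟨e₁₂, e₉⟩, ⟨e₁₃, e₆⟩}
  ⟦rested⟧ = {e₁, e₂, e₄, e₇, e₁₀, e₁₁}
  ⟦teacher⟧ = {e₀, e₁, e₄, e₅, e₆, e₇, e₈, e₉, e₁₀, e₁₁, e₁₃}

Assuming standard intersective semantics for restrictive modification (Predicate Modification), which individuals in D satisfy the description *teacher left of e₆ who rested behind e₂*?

⟦left of e₆⟧ = {x : ⟨x, e₆⟩ ∈ ⟦left of⟧} = {e₂, e₃, e₄, e₆, e₇, e₁₂, e₁₃}
⟦who rested⟧ = ⟦rested⟧ = {e₁, e₂, e₄, e₇, e₁₀, e₁₁}
⟦behind e₂⟧ = {x : ⟨x, e₂⟩ ∈ ⟦behind⟧} = {e₁, e₂, e₄, e₅, e₇, e₉, e₁₂}
⟦teacher⟧ = {e₀, e₁, e₄, e₅, e₆, e₇, e₈, e₉, e₁₀, e₁₁, e₁₃}
… ∩ ⟦left of e₆⟧ = {e₀, e₁, e₄, e₅, e₆, e₇, e₈, e₉, e₁₀, e₁₁, e₁₃} ∩ {e₂, e₃, e₄, e₆, e₇, e₁₂, e₁₃} = {e₄, e₆, e₇, e₁₃}
… ∩ ⟦who rested⟧ = {e₄, e₆, e₇, e₁₃} ∩ {e₁, e₂, e₄, e₇, e₁₀, e₁₁} = {e₄, e₇}
… ∩ ⟦behind e₂⟧ = {e₄, e₇} ∩ {e₁, e₂, e₄, e₅, e₇, e₉, e₁₂} = {e₄, e₇}
So ⟦teacher left of e₆ who rested behind e₂⟧ = {e₄, e₇}.

{e₄, e₇}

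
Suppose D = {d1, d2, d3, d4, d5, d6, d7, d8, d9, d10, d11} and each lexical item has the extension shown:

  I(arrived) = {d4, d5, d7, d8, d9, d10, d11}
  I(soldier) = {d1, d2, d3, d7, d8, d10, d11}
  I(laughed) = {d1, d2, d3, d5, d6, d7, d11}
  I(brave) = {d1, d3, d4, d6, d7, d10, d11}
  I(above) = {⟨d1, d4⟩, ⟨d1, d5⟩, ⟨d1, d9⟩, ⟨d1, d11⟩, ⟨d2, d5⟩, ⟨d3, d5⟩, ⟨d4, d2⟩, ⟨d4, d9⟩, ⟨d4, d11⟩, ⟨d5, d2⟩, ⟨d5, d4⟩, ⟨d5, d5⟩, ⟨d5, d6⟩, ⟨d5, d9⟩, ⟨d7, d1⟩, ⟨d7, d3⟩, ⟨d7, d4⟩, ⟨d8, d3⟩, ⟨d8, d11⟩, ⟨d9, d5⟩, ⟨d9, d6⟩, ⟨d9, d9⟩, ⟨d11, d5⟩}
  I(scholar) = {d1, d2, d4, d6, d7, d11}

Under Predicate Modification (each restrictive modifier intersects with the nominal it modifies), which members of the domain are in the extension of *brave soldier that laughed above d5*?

⟦that laughed⟧ = ⟦laughed⟧ = {d1, d2, d3, d5, d6, d7, d11}
⟦above d5⟧ = {x : ⟨x, d5⟩ ∈ ⟦above⟧} = {d1, d2, d3, d5, d9, d11}
⟦soldier⟧ = {d1, d2, d3, d7, d8, d10, d11}
… ∩ ⟦that laughed⟧ = {d1, d2, d3, d7, d8, d10, d11} ∩ {d1, d2, d3, d5, d6, d7, d11} = {d1, d2, d3, d7, d11}
… ∩ ⟦above d5⟧ = {d1, d2, d3, d7, d11} ∩ {d1, d2, d3, d5, d9, d11} = {d1, d2, d3, d11}
… ∩ ⟦brave⟧ = {d1, d2, d3, d11} ∩ {d1, d3, d4, d6, d7, d10, d11} = {d1, d3, d11}
So ⟦brave soldier that laughed above d5⟧ = {d1, d3, d11}.

{d1, d3, d11}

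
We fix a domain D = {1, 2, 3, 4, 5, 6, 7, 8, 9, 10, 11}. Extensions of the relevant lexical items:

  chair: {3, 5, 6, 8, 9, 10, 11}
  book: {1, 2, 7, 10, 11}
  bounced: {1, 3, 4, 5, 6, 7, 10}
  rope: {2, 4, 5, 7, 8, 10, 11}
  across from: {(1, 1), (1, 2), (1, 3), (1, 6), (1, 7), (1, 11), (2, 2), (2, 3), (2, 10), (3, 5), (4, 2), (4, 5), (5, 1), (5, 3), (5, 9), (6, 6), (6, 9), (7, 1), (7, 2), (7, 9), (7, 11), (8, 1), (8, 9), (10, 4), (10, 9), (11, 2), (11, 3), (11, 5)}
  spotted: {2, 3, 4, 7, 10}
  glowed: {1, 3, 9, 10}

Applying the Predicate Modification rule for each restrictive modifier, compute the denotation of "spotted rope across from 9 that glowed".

{10}

⟦across from 9⟧ = {x : ⟨x, 9⟩ ∈ ⟦across from⟧} = {5, 6, 7, 8, 10}
⟦that glowed⟧ = ⟦glowed⟧ = {1, 3, 9, 10}
⟦rope⟧ = {2, 4, 5, 7, 8, 10, 11}
… ∩ ⟦across from 9⟧ = {2, 4, 5, 7, 8, 10, 11} ∩ {5, 6, 7, 8, 10} = {5, 7, 8, 10}
… ∩ ⟦that glowed⟧ = {5, 7, 8, 10} ∩ {1, 3, 9, 10} = {10}
… ∩ ⟦spotted⟧ = {10} ∩ {2, 3, 4, 7, 10} = {10}
So ⟦spotted rope across from 9 that glowed⟧ = {10}.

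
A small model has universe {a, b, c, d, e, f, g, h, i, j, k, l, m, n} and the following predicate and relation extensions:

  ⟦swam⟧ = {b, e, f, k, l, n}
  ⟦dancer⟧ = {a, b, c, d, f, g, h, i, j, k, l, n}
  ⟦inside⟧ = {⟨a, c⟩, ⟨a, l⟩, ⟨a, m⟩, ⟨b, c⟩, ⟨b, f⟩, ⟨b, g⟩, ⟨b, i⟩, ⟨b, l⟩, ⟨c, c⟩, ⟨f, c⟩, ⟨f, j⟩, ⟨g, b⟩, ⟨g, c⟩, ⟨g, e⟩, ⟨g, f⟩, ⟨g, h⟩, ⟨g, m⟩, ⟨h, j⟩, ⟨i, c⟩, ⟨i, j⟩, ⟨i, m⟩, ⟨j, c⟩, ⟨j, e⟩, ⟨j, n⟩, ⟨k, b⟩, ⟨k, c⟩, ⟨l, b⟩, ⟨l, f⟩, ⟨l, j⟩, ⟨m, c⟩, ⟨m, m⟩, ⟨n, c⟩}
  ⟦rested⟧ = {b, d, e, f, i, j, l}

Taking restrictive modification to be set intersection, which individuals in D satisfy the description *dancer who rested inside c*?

⟦who rested⟧ = ⟦rested⟧ = {b, d, e, f, i, j, l}
⟦inside c⟧ = {x : ⟨x, c⟩ ∈ ⟦inside⟧} = {a, b, c, f, g, i, j, k, m, n}
⟦dancer⟧ = {a, b, c, d, f, g, h, i, j, k, l, n}
… ∩ ⟦who rested⟧ = {a, b, c, d, f, g, h, i, j, k, l, n} ∩ {b, d, e, f, i, j, l} = {b, d, f, i, j, l}
… ∩ ⟦inside c⟧ = {b, d, f, i, j, l} ∩ {a, b, c, f, g, i, j, k, m, n} = {b, f, i, j}
So ⟦dancer who rested inside c⟧ = {b, f, i, j}.

{b, f, i, j}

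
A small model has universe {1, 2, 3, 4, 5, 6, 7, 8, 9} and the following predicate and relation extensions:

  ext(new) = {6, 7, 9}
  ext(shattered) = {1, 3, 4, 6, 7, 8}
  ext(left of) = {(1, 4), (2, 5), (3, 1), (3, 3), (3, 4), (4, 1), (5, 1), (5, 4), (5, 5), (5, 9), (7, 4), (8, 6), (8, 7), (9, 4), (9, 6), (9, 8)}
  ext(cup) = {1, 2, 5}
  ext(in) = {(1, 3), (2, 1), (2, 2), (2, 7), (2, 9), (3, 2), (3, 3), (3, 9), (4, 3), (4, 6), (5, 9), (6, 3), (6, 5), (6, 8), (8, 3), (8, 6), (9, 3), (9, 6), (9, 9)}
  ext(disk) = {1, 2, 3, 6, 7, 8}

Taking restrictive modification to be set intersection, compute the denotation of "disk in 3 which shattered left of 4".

⟦in 3⟧ = {x : ⟨x, 3⟩ ∈ ⟦in⟧} = {1, 3, 4, 6, 8, 9}
⟦which shattered⟧ = ⟦shattered⟧ = {1, 3, 4, 6, 7, 8}
⟦left of 4⟧ = {x : ⟨x, 4⟩ ∈ ⟦left of⟧} = {1, 3, 5, 7, 9}
⟦disk⟧ = {1, 2, 3, 6, 7, 8}
… ∩ ⟦in 3⟧ = {1, 2, 3, 6, 7, 8} ∩ {1, 3, 4, 6, 8, 9} = {1, 3, 6, 8}
… ∩ ⟦which shattered⟧ = {1, 3, 6, 8} ∩ {1, 3, 4, 6, 7, 8} = {1, 3, 6, 8}
… ∩ ⟦left of 4⟧ = {1, 3, 6, 8} ∩ {1, 3, 5, 7, 9} = {1, 3}
So ⟦disk in 3 which shattered left of 4⟧ = {1, 3}.

{1, 3}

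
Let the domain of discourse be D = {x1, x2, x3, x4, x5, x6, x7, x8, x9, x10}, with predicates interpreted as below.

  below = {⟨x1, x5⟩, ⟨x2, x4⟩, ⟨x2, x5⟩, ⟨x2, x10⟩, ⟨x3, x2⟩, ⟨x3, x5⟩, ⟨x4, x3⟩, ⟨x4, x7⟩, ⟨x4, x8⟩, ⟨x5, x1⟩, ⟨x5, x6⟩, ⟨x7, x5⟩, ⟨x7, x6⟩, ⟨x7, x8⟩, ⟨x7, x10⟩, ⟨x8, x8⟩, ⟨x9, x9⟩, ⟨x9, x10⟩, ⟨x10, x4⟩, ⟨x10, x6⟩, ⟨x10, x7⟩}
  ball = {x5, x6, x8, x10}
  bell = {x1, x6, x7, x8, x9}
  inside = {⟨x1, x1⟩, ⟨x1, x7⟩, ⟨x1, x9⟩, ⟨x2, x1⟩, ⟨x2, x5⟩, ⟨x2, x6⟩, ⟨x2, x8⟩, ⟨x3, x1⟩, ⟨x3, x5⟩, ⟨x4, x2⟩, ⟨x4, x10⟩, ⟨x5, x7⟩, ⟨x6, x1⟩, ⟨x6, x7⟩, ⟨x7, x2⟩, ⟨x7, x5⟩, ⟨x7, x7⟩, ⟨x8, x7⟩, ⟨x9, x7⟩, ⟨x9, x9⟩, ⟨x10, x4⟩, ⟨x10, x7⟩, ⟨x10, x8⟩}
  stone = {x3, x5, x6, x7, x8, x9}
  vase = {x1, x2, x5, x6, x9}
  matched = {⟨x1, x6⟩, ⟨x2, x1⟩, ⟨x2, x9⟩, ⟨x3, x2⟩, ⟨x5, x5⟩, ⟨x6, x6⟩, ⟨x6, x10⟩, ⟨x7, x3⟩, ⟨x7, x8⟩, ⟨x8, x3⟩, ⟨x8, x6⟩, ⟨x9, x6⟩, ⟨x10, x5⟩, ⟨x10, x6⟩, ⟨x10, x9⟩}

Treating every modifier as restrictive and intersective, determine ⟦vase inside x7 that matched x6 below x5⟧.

{x1}

⟦inside x7⟧ = {x : ⟨x, x7⟩ ∈ ⟦inside⟧} = {x1, x5, x6, x7, x8, x9, x10}
⟦that matched x6⟧ = {x : ⟨x, x6⟩ ∈ ⟦matched⟧} = {x1, x6, x8, x9, x10}
⟦below x5⟧ = {x : ⟨x, x5⟩ ∈ ⟦below⟧} = {x1, x2, x3, x7}
⟦vase⟧ = {x1, x2, x5, x6, x9}
… ∩ ⟦inside x7⟧ = {x1, x2, x5, x6, x9} ∩ {x1, x5, x6, x7, x8, x9, x10} = {x1, x5, x6, x9}
… ∩ ⟦that matched x6⟧ = {x1, x5, x6, x9} ∩ {x1, x6, x8, x9, x10} = {x1, x6, x9}
… ∩ ⟦below x5⟧ = {x1, x6, x9} ∩ {x1, x2, x3, x7} = {x1}
So ⟦vase inside x7 that matched x6 below x5⟧ = {x1}.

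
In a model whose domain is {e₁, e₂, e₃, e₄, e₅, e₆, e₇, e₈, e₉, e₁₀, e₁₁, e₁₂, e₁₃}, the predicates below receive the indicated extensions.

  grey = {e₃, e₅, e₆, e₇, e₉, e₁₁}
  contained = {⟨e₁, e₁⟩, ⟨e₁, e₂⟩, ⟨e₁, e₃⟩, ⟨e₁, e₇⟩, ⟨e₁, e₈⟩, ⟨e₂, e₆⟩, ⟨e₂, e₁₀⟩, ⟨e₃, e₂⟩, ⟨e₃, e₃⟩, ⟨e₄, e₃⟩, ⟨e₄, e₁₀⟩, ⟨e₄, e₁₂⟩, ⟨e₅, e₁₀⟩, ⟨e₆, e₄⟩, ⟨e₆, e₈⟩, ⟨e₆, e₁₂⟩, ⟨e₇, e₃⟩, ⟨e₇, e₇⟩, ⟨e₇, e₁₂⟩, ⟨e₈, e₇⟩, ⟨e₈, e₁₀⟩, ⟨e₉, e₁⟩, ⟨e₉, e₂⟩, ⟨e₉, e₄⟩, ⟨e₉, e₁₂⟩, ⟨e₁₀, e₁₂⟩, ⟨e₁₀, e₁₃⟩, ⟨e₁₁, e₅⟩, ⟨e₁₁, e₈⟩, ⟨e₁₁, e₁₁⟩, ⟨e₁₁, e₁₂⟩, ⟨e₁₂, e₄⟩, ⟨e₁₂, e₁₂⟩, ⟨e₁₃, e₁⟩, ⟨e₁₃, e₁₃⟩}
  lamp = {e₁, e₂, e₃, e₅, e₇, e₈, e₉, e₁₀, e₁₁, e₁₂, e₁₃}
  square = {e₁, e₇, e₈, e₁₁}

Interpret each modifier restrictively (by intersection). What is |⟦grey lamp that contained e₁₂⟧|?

3

⟦that contained e₁₂⟧ = {x : ⟨x, e₁₂⟩ ∈ ⟦contained⟧} = {e₄, e₆, e₇, e₉, e₁₀, e₁₁, e₁₂}
⟦lamp⟧ = {e₁, e₂, e₃, e₅, e₇, e₈, e₉, e₁₀, e₁₁, e₁₂, e₁₃}
… ∩ ⟦that contained e₁₂⟧ = {e₁, e₂, e₃, e₅, e₇, e₈, e₉, e₁₀, e₁₁, e₁₂, e₁₃} ∩ {e₄, e₆, e₇, e₉, e₁₀, e₁₁, e₁₂} = {e₇, e₉, e₁₀, e₁₁, e₁₂}
… ∩ ⟦grey⟧ = {e₇, e₉, e₁₀, e₁₁, e₁₂} ∩ {e₃, e₅, e₆, e₇, e₉, e₁₁} = {e₇, e₉, e₁₁}
⟦grey lamp that contained e₁₂⟧ = {e₇, e₉, e₁₁}, so the cardinality is 3.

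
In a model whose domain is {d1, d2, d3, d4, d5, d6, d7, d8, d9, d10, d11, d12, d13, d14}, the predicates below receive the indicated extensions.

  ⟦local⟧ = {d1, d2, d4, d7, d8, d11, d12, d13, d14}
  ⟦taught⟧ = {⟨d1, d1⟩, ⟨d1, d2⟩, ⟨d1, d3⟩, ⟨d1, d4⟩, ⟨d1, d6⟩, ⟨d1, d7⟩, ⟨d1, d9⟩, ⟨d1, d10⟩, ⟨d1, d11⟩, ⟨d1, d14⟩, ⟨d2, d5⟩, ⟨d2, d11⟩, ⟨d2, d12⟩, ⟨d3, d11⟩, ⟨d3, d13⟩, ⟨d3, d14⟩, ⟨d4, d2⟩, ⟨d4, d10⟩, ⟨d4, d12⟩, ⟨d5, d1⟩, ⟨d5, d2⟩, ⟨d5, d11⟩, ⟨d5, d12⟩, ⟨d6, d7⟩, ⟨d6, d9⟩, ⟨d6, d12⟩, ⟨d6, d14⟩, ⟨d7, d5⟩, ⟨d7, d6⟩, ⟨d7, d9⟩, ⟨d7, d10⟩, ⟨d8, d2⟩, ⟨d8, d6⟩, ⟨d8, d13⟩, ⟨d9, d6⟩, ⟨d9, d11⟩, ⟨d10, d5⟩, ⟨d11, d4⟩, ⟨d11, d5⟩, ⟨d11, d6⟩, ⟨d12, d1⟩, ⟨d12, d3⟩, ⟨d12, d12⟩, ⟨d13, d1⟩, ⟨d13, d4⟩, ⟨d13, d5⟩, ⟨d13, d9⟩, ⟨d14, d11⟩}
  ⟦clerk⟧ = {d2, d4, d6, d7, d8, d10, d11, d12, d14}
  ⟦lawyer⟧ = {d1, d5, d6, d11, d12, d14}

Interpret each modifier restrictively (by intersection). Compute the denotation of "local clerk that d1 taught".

⟦that d1 taught⟧ = {x : ⟨d1, x⟩ ∈ ⟦taught⟧} = {d1, d2, d3, d4, d6, d7, d9, d10, d11, d14}
⟦clerk⟧ = {d2, d4, d6, d7, d8, d10, d11, d12, d14}
… ∩ ⟦that d1 taught⟧ = {d2, d4, d6, d7, d8, d10, d11, d12, d14} ∩ {d1, d2, d3, d4, d6, d7, d9, d10, d11, d14} = {d2, d4, d6, d7, d10, d11, d14}
… ∩ ⟦local⟧ = {d2, d4, d6, d7, d10, d11, d14} ∩ {d1, d2, d4, d7, d8, d11, d12, d13, d14} = {d2, d4, d7, d11, d14}
So ⟦local clerk that d1 taught⟧ = {d2, d4, d7, d11, d14}.

{d2, d4, d7, d11, d14}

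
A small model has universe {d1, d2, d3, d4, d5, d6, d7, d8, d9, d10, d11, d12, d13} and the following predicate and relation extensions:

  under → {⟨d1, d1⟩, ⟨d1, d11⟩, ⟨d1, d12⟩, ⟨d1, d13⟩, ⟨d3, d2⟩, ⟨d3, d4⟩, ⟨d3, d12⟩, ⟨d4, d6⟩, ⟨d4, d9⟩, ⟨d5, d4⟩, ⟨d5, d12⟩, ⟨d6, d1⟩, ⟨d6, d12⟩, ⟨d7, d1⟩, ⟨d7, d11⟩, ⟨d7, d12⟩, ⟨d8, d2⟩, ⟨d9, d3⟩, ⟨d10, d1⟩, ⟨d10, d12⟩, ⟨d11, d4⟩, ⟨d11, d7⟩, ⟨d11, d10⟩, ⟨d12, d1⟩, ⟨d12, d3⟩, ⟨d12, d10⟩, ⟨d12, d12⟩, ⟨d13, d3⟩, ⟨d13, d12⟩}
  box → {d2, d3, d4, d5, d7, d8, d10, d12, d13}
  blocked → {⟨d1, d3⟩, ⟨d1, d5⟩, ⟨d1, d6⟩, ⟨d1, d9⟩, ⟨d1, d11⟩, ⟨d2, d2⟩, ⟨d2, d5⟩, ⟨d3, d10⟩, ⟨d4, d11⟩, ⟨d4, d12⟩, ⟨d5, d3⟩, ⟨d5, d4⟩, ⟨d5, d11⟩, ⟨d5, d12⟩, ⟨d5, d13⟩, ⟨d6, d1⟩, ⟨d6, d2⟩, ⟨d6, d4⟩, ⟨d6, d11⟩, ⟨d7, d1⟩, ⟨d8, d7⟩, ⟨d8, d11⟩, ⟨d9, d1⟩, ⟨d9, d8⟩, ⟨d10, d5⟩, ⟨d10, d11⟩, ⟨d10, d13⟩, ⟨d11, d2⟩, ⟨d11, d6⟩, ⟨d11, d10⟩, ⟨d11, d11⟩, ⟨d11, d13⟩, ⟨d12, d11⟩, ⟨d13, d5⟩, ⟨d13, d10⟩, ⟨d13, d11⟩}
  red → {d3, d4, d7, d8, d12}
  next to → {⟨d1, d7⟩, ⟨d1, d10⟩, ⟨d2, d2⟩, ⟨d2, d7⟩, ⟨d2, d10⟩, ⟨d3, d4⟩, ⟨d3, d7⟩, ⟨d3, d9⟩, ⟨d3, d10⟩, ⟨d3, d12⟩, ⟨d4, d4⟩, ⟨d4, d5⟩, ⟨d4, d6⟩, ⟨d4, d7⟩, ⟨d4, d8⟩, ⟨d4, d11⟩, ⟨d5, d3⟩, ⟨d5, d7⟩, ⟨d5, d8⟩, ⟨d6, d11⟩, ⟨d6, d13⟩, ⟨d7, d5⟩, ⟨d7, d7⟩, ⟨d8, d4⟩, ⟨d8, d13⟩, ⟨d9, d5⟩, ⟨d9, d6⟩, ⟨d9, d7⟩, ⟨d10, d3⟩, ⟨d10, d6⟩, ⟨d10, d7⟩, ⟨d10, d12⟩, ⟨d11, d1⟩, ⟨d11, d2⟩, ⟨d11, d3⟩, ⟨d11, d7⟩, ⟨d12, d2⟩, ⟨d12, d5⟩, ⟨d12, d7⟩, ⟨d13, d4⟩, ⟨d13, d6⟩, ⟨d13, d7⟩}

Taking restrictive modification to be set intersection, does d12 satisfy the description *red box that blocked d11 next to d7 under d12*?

yes

⟦that blocked d11⟧ = {x : ⟨x, d11⟩ ∈ ⟦blocked⟧} = {d1, d4, d5, d6, d8, d10, d11, d12, d13}
⟦next to d7⟧ = {x : ⟨x, d7⟩ ∈ ⟦next to⟧} = {d1, d2, d3, d4, d5, d7, d9, d10, d11, d12, d13}
⟦under d12⟧ = {x : ⟨x, d12⟩ ∈ ⟦under⟧} = {d1, d3, d5, d6, d7, d10, d12, d13}
⟦box⟧ = {d2, d3, d4, d5, d7, d8, d10, d12, d13}
… ∩ ⟦that blocked d11⟧ = {d2, d3, d4, d5, d7, d8, d10, d12, d13} ∩ {d1, d4, d5, d6, d8, d10, d11, d12, d13} = {d4, d5, d8, d10, d12, d13}
… ∩ ⟦next to d7⟧ = {d4, d5, d8, d10, d12, d13} ∩ {d1, d2, d3, d4, d5, d7, d9, d10, d11, d12, d13} = {d4, d5, d10, d12, d13}
… ∩ ⟦under d12⟧ = {d4, d5, d10, d12, d13} ∩ {d1, d3, d5, d6, d7, d10, d12, d13} = {d5, d10, d12, d13}
… ∩ ⟦red⟧ = {d5, d10, d12, d13} ∩ {d3, d4, d7, d8, d12} = {d12}
⟦red box that blocked d11 next to d7 under d12⟧ = {d12}; d12 ∈ this set.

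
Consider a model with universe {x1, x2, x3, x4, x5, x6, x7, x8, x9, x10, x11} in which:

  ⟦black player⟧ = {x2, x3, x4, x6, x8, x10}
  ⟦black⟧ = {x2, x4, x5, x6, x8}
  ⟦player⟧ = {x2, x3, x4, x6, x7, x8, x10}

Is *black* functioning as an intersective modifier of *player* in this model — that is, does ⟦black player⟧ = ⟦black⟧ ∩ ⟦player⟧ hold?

⟦black⟧ ∩ ⟦player⟧ = {x2, x4, x5, x6, x8} ∩ {x2, x3, x4, x6, x7, x8, x10} = {x2, x4, x6, x8}
Observed ⟦black player⟧ = {x2, x3, x4, x6, x8, x10}.
These differ, so the modifier is not intersective in this model.

no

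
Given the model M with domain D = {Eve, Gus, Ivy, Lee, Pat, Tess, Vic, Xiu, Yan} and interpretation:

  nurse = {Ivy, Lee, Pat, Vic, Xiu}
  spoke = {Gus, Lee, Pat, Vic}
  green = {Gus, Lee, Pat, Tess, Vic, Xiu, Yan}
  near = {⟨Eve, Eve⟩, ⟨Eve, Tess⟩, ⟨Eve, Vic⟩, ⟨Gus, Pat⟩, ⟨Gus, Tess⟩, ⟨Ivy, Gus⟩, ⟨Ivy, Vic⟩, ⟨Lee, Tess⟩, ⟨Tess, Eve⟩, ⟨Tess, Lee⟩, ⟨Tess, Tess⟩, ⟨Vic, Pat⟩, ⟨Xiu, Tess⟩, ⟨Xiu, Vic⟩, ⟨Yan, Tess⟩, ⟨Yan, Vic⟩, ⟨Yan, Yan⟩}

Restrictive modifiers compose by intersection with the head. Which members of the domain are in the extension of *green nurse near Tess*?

{Lee, Xiu}

⟦near Tess⟧ = {x : ⟨x, Tess⟩ ∈ ⟦near⟧} = {Eve, Gus, Lee, Tess, Xiu, Yan}
⟦nurse⟧ = {Ivy, Lee, Pat, Vic, Xiu}
… ∩ ⟦near Tess⟧ = {Ivy, Lee, Pat, Vic, Xiu} ∩ {Eve, Gus, Lee, Tess, Xiu, Yan} = {Lee, Xiu}
… ∩ ⟦green⟧ = {Lee, Xiu} ∩ {Gus, Lee, Pat, Tess, Vic, Xiu, Yan} = {Lee, Xiu}
So ⟦green nurse near Tess⟧ = {Lee, Xiu}.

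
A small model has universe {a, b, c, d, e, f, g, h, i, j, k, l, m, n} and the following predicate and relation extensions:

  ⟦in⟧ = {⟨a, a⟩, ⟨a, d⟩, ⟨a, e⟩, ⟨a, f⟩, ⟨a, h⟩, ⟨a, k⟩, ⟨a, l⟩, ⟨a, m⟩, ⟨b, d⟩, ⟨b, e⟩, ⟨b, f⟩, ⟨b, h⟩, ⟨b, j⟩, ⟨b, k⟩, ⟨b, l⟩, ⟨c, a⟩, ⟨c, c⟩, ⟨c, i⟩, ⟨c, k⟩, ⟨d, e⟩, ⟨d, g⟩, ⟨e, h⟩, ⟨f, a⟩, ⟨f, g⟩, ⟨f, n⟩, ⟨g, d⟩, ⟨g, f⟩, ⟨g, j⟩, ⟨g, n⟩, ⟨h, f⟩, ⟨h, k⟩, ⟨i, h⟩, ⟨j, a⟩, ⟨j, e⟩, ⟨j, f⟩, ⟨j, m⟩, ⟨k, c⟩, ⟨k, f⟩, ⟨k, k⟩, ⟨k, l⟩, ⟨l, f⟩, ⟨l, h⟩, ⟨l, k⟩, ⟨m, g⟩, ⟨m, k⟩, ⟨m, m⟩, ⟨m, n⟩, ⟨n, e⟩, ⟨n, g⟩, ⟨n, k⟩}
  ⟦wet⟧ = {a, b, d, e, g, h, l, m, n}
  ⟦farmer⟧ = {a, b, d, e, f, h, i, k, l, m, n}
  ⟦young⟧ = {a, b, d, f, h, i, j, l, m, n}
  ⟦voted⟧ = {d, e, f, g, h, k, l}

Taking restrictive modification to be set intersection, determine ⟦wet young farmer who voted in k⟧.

⟦who voted⟧ = ⟦voted⟧ = {d, e, f, g, h, k, l}
⟦in k⟧ = {x : ⟨x, k⟩ ∈ ⟦in⟧} = {a, b, c, h, k, l, m, n}
⟦farmer⟧ = {a, b, d, e, f, h, i, k, l, m, n}
… ∩ ⟦who voted⟧ = {a, b, d, e, f, h, i, k, l, m, n} ∩ {d, e, f, g, h, k, l} = {d, e, f, h, k, l}
… ∩ ⟦in k⟧ = {d, e, f, h, k, l} ∩ {a, b, c, h, k, l, m, n} = {h, k, l}
… ∩ ⟦wet⟧ = {h, k, l} ∩ {a, b, d, e, g, h, l, m, n} = {h, l}
… ∩ ⟦young⟧ = {h, l} ∩ {a, b, d, f, h, i, j, l, m, n} = {h, l}
So ⟦wet young farmer who voted in k⟧ = {h, l}.

{h, l}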